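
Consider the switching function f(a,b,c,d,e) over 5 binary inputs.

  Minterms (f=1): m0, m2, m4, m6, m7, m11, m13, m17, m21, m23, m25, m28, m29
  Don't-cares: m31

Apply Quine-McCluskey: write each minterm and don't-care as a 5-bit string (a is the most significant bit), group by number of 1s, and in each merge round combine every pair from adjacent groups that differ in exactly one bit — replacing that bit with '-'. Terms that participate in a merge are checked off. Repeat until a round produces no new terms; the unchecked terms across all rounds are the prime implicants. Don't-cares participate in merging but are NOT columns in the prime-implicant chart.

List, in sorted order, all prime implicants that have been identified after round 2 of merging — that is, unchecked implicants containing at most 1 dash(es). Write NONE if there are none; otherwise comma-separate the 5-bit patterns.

-0111, -1101, 0011-, 01011, 1110-

[col 0] 00000*, 00010*, 00100*, 00110*, 00111*, 01011, 01101*, 10001*, 10101*, 10111*, 11001*, 11100*, 11101*, 11111*
[col 1] -0111, -1101, 00-00*, 00-10*, 000-0*, 001-0*, 0011-, 1-001*, 1-101*, 1-111*, 10-01*, 101-1*, 11-01*, 111-1*, 1110-
[col 2] 00--0, 1--01, 1-1-1
Prime implicants: -0111, -1101, 00--0, 0011-, 01011, 1--01, 1-1-1, 1110-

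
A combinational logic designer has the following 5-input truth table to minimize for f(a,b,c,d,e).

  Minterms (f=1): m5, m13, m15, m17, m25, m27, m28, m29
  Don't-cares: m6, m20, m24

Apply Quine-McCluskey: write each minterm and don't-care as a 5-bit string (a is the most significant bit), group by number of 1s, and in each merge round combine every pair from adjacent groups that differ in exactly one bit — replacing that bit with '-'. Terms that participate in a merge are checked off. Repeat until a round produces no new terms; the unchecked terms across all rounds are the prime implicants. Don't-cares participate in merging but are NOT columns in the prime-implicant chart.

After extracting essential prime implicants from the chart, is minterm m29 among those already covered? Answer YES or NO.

Round 0: 00101✓ 00110 01101✓ 01111✓ 10001✓ 10100✓ 11000✓ 11001✓ 11011✓ 11100✓ 11101✓
Round 1: -1101 0-101 011-1 1-001 1-100 11-00✓ 11-01✓ 110-1 1100-✓ 1110-✓
Round 2: 11-0-
PIs = {-1101, 0-101, 00110, 011-1, 1-001, 1-100, 11-0-, 110-1}
Coverage chart:
  m5: 0-101 ←essential
  m13: -1101,0-101,011-1
  m15: 011-1 ←essential
  m17: 1-001 ←essential
  m25: 1-001,11-0-,110-1
  m27: 110-1 ←essential
  m28: 1-100,11-0-
  m29: -1101,11-0-
Essential: 0-101, 011-1, 1-001, 110-1

NO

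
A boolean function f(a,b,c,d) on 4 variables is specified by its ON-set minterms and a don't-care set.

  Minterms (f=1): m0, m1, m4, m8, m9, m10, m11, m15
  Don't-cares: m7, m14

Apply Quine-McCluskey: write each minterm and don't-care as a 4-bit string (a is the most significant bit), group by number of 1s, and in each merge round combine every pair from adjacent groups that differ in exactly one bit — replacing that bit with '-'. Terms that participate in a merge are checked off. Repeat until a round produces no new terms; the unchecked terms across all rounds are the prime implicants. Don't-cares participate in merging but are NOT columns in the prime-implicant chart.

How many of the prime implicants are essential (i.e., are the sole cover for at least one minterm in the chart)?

size-2^0 implicants → 0000(✓)  0001(✓)  0100(✓)  0111(✓)  1000(✓)  1001(✓)  1010(✓)  1011(✓)  1110(✓)  1111(✓)
size-2^1 implicants → -000(✓)  -001(✓)  -111  0-00  000-(✓)  1-10(✓)  1-11(✓)  10-0(✓)  10-1(✓)  100-(✓)  101-(✓)  111-(✓)
size-2^2 implicants → -00-  1-1-  10--
Unchecked terms (primes): -00-, -111, 0-00, 1-1-, 10--
Minterm coverage:
  m0 ⊆ -00-,0-00
  m1 ⊆ -00- [E]
  m4 ⊆ 0-00 [E]
  m8 ⊆ -00-,10--
  m9 ⊆ -00-,10--
  m10 ⊆ 1-1-,10--
  m11 ⊆ 1-1-,10--
  m15 ⊆ -111,1-1-
E = {-00-, 0-00}

2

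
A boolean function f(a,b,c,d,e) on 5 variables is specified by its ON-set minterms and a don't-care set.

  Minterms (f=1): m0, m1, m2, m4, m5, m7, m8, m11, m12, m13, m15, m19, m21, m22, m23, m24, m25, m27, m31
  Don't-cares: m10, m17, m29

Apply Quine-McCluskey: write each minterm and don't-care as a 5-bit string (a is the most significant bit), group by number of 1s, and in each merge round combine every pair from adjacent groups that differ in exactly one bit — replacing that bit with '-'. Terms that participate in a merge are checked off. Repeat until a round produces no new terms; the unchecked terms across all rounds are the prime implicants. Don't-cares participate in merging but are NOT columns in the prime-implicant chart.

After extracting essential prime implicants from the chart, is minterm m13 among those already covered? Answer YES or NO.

size-2^0 implicants → 00000(✓)  00001(✓)  00010(✓)  00100(✓)  00101(✓)  00111(✓)  01000(✓)  01010(✓)  01011(✓)  01100(✓)  01101(✓)  01111(✓)  10001(✓)  10011(✓)  10101(✓)  10110(✓)  10111(✓)  11000(✓)  11001(✓)  11011(✓)  11101(✓)  11111(✓)
size-2^1 implicants → -0001(✓)  -0101(✓)  -0111(✓)  -1000  -1011(✓)  -1101(✓)  -1111(✓)  0-000(✓)  0-010(✓)  0-100(✓)  0-101(✓)  0-111(✓)  00-00(✓)  00-01(✓)  000-0(✓)  0000-(✓)  001-1(✓)  0010-(✓)  01-00(✓)  01-11(✓)  010-0(✓)  0101-  011-1(✓)  0110-(✓)  1-001(✓)  1-011(✓)  1-101(✓)  1-111(✓)  10-01(✓)  10-11(✓)  100-1(✓)  101-1(✓)  1011-  11-01(✓)  11-11(✓)  110-1(✓)  1100-  111-1(✓)
size-2^2 implicants → --101(✓)  --111(✓)  -0-01  -01-1(✓)  -1-11  -11-1(✓)  0--00  0-0-0  0-1-1(✓)  0-10-  00-0-  1--01(✓)  1--11(✓)  1-0-1(✓)  1-1-1(✓)  10--1(✓)  11--1(✓)
size-2^3 implicants → --1-1  1---1
Unchecked terms (primes): --1-1, -0-01, -1-11, -1000, 0--00, 0-0-0, 0-10-, 00-0-, 0101-, 1---1, 1011-, 1100-
Minterm coverage:
  m0 ⊆ 0--00,0-0-0,00-0-
  m1 ⊆ -0-01,00-0-
  m2 ⊆ 0-0-0 [E]
  m4 ⊆ 0--00,0-10-,00-0-
  m5 ⊆ --1-1,-0-01,0-10-,00-0-
  m7 ⊆ --1-1 [E]
  m8 ⊆ -1000,0--00,0-0-0
  m11 ⊆ -1-11,0101-
  m12 ⊆ 0--00,0-10-
  m13 ⊆ --1-1,0-10-
  m15 ⊆ --1-1,-1-11
  m19 ⊆ 1---1 [E]
  m21 ⊆ --1-1,-0-01,1---1
  m22 ⊆ 1011- [E]
  m23 ⊆ --1-1,1---1,1011-
  m24 ⊆ -1000,1100-
  m25 ⊆ 1---1,1100-
  m27 ⊆ -1-11,1---1
  m31 ⊆ --1-1,-1-11,1---1
E = {--1-1, 0-0-0, 1---1, 1011-}

YES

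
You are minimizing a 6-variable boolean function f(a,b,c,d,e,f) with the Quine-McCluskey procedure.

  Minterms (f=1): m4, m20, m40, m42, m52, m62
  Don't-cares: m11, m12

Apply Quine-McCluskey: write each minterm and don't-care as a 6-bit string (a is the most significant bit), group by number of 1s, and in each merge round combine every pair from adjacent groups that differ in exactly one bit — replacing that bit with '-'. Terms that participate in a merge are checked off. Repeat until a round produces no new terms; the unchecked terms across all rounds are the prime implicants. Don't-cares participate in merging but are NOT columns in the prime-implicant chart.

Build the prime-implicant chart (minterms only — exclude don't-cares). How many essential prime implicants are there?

[col 0] 000100*, 001011, 001100*, 010100*, 101000*, 101010*, 110100*, 111110
[col 1] -10100, 0-0100, 00-100, 1010-0
Prime implicants: -10100, 0-0100, 00-100, 001011, 1010-0, 111110
PI chart (minterm → PIs covering it):
  4 | 0-0100,00-100
  20 | -10100,0-0100
  40 | 1010-0  (sole → essential)
  42 | 1010-0  (sole → essential)
  52 | -10100  (sole → essential)
  62 | 111110  (sole → essential)
Essential prime implicants: -10100, 1010-0, 111110

3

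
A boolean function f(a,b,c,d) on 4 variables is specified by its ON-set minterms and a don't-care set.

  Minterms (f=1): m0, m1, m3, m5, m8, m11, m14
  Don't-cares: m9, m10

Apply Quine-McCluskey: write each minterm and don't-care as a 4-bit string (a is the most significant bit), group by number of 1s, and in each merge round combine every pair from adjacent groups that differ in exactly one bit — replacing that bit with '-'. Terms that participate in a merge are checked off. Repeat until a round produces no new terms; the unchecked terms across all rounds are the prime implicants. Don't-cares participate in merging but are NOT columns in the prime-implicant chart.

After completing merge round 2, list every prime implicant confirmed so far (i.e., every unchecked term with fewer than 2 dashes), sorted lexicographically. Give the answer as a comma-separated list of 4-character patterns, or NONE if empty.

Round 0: 0000✓ 0001✓ 0011✓ 0101✓ 1000✓ 1001✓ 1010✓ 1011✓ 1110✓
Round 1: -000✓ -001✓ -011✓ 0-01 00-1✓ 000-✓ 1-10 10-0✓ 10-1✓ 100-✓ 101-✓
Round 2: -0-1 -00- 10--
PIs = {-0-1, -00-, 0-01, 1-10, 10--}

0-01, 1-10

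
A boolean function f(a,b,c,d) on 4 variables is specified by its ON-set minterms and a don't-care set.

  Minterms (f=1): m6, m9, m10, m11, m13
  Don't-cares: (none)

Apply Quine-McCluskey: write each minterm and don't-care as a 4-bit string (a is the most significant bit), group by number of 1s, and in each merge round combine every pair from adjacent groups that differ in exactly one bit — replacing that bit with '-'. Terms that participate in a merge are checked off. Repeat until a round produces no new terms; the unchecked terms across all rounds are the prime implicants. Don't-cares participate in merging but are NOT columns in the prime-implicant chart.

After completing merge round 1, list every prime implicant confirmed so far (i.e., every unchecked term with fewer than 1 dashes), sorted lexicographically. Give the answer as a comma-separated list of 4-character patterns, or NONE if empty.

size-2^0 implicants → 0110  1001(✓)  1010(✓)  1011(✓)  1101(✓)
size-2^1 implicants → 1-01  10-1  101-
Unchecked terms (primes): 0110, 1-01, 10-1, 101-

0110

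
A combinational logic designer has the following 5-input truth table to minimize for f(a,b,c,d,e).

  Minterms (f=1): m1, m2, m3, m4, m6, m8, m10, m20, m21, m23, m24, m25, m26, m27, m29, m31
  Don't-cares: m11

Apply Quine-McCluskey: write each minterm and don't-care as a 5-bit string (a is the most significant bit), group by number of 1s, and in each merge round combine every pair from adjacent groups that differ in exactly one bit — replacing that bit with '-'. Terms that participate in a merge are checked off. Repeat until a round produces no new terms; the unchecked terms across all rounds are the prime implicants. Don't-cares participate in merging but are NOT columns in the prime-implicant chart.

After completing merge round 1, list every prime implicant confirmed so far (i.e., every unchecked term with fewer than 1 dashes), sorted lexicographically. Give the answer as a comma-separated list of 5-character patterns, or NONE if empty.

NONE

[col 0] 00001*, 00010*, 00011*, 00100*, 00110*, 01000*, 01010*, 01011*, 10100*, 10101*, 10111*, 11000*, 11001*, 11010*, 11011*, 11101*, 11111*
[col 1] -0100, -1000*, -1010*, -1011*, 0-010*, 0-011*, 00-10, 000-1, 0001-*, 001-0, 010-0*, 0101-*, 1-101*, 1-111*, 101-1*, 1010-, 11-01*, 11-11*, 110-0*, 110-1*, 1100-*, 1101-*, 111-1*
[col 2] -10-0, -101-, 0-01-, 1-1-1, 11--1, 110--
Prime implicants: -0100, -10-0, -101-, 0-01-, 00-10, 000-1, 001-0, 1-1-1, 1010-, 11--1, 110--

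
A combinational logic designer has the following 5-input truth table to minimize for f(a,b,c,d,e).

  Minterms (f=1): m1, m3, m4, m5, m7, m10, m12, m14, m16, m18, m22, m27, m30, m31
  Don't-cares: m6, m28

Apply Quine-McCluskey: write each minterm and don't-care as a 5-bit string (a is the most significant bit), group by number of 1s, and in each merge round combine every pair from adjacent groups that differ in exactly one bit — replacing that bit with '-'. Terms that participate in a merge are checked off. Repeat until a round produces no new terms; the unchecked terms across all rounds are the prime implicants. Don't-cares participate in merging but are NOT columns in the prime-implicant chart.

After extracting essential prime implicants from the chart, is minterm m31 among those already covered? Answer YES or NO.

YES

Round 0: 00001✓ 00011✓ 00100✓ 00101✓ 00110✓ 00111✓ 01010✓ 01100✓ 01110✓ 10000✓ 10010✓ 10110✓ 11011✓ 11100✓ 11110✓ 11111✓
Round 1: -0110✓ -1100✓ -1110✓ 0-100✓ 0-110✓ 00-01✓ 00-11✓ 000-1✓ 001-0✓ 001-1✓ 0010-✓ 0011-✓ 01-10 011-0✓ 1-110✓ 10-10 100-0 11-11 111-0✓ 1111-
Round 2: --110 -11-0 0-1-0 00--1 001--
PIs = {--110, -11-0, 0-1-0, 00--1, 001--, 01-10, 10-10, 100-0, 11-11, 1111-}
Coverage chart:
  m1: 00--1 ←essential
  m3: 00--1 ←essential
  m4: 0-1-0,001--
  m5: 00--1,001--
  m7: 00--1,001--
  m10: 01-10 ←essential
  m12: -11-0,0-1-0
  m14: --110,-11-0,0-1-0,01-10
  m16: 100-0 ←essential
  m18: 10-10,100-0
  m22: --110,10-10
  m27: 11-11 ←essential
  m30: --110,-11-0,1111-
  m31: 11-11,1111-
Essential: 00--1, 01-10, 100-0, 11-11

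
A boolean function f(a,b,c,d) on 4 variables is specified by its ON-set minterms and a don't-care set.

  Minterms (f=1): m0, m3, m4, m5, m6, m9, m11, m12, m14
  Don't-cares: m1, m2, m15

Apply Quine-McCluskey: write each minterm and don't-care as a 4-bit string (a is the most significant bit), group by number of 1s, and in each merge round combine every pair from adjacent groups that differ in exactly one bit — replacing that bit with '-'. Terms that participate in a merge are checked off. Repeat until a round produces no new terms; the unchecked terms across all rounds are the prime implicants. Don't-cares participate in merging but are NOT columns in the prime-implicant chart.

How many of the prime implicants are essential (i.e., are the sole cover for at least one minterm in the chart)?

[col 0] 0000*, 0001*, 0010*, 0011*, 0100*, 0101*, 0110*, 1001*, 1011*, 1100*, 1110*, 1111*
[col 1] -001*, -011*, -100*, -110*, 0-00*, 0-01*, 0-10*, 00-0*, 00-1*, 000-*, 001-*, 01-0*, 010-*, 1-11, 10-1*, 11-0*, 111-
[col 2] -0-1, -1-0, 0--0, 0-0-, 00--
Prime implicants: -0-1, -1-0, 0--0, 0-0-, 00--, 1-11, 111-
PI chart (minterm → PIs covering it):
  0 | 0--0,0-0-,00--
  3 | -0-1,00--
  4 | -1-0,0--0,0-0-
  5 | 0-0-  (sole → essential)
  6 | -1-0,0--0
  9 | -0-1  (sole → essential)
  11 | -0-1,1-11
  12 | -1-0  (sole → essential)
  14 | -1-0,111-
Essential prime implicants: -0-1, -1-0, 0-0-

3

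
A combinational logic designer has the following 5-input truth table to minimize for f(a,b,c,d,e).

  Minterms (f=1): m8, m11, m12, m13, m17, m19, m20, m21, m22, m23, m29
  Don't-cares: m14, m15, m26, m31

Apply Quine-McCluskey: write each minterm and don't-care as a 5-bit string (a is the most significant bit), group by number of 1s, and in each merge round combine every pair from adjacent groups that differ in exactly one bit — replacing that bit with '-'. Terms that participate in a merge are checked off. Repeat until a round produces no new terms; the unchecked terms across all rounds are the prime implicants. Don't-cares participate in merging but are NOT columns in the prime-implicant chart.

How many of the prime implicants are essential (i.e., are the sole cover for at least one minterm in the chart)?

4

size-2^0 implicants → 01000(✓)  01011(✓)  01100(✓)  01101(✓)  01110(✓)  01111(✓)  10001(✓)  10011(✓)  10100(✓)  10101(✓)  10110(✓)  10111(✓)  11010  11101(✓)  11111(✓)
size-2^1 implicants → -1101(✓)  -1111(✓)  01-00  01-11  011-0(✓)  011-1(✓)  0110-(✓)  0111-(✓)  1-101(✓)  1-111(✓)  10-01(✓)  10-11(✓)  100-1(✓)  101-0(✓)  101-1(✓)  1010-(✓)  1011-(✓)  111-1(✓)
size-2^2 implicants → -11-1  011--  1-1-1  10--1  101--
Unchecked terms (primes): -11-1, 01-00, 01-11, 011--, 1-1-1, 10--1, 101--, 11010
Minterm coverage:
  m8 ⊆ 01-00 [E]
  m11 ⊆ 01-11 [E]
  m12 ⊆ 01-00,011--
  m13 ⊆ -11-1,011--
  m17 ⊆ 10--1 [E]
  m19 ⊆ 10--1 [E]
  m20 ⊆ 101-- [E]
  m21 ⊆ 1-1-1,10--1,101--
  m22 ⊆ 101-- [E]
  m23 ⊆ 1-1-1,10--1,101--
  m29 ⊆ -11-1,1-1-1
E = {01-00, 01-11, 10--1, 101--}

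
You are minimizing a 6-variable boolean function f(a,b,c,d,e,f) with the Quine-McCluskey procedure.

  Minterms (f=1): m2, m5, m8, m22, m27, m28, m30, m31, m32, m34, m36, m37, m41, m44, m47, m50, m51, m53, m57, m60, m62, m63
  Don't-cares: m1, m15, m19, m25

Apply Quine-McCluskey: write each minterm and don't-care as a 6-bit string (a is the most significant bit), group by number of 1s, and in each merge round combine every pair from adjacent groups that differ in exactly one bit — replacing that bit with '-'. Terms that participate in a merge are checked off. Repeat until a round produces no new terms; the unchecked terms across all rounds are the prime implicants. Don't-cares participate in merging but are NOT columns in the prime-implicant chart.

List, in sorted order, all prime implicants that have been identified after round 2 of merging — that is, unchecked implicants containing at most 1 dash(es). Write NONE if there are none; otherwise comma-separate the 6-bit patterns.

-00010, -00101, -10011, -11001, 000-01, 001000, 01-011, 01-110, 011-11, 0110-1, 1-0010, 1-0101, 1-1001, 1-1100, 10-100, 100-00, 1000-0, 10010-, 11001-

Round 0: 000001✓ 000010✓ 000101✓ 001000 001111✓ 010011✓ 010110✓ 011001✓ 011011✓ 011100✓ 011110✓ 011111✓ 100000✓ 100010✓ 100100✓ 100101✓ 101001✓ 101100✓ 101111✓ 110010✓ 110011✓ 110101✓ 111001✓ 111100✓ 111110✓ 111111✓
Round 1: -00010 -00101 -01111✓ -10011 -11001 -11100✓ -11110✓ -11111✓ 0-1111✓ 000-01 01-011 01-110 011-11 0110-1 0111-0✓ 01111-✓ 1-0010 1-0101 1-1001 1-1100 1-1111✓ 10-100 100-00 1000-0 10010- 11001- 1111-0✓ 11111-✓
Round 2: --1111 -111-0 -1111-
PIs = {--1111, -00010, -00101, -10011, -11001, -111-0, -1111-, 000-01, 001000, 01-011, 01-110, 011-11, 0110-1, 1-0010, 1-0101, 1-1001, 1-1100, 10-100, 100-00, 1000-0, 10010-, 11001-}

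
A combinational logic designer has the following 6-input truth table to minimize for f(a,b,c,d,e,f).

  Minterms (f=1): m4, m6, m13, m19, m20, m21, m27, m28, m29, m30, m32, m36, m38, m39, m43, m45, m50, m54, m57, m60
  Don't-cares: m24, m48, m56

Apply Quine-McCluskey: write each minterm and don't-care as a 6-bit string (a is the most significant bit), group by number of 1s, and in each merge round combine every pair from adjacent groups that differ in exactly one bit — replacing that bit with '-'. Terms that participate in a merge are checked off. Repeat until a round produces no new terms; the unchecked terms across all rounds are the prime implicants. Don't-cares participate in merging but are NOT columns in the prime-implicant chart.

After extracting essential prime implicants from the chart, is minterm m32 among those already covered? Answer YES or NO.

NO

[col 0] 000100*, 000110*, 001101*, 010011*, 010100*, 010101*, 011000*, 011011*, 011100*, 011101*, 011110*, 100000*, 100100*, 100110*, 100111*, 101011, 101101*, 110000*, 110010*, 110110*, 111000*, 111001*, 111100*
[col 1] -00100*, -00110*, -01101, -11000*, -11100*, 0-0100, 0-1101, 0001-0*, 01-011, 01-100*, 01-101*, 01010-*, 011-00*, 0111-0, 01110-*, 1-0000, 1-0110, 100-00, 1001-0*, 10011-, 11-000, 110-10, 1100-0, 111-00*, 11100-
[col 2] -001-0, -11-00, 01-10-
Prime implicants: -001-0, -01101, -11-00, 0-0100, 0-1101, 01-011, 01-10-, 0111-0, 1-0000, 1-0110, 100-00, 10011-, 101011, 11-000, 110-10, 1100-0, 11100-
PI chart (minterm → PIs covering it):
  4 | -001-0,0-0100
  6 | -001-0  (sole → essential)
  13 | -01101,0-1101
  19 | 01-011  (sole → essential)
  20 | 0-0100,01-10-
  21 | 01-10-  (sole → essential)
  27 | 01-011  (sole → essential)
  28 | -11-00,01-10-,0111-0
  29 | 0-1101,01-10-
  30 | 0111-0  (sole → essential)
  32 | 1-0000,100-00
  36 | -001-0,100-00
  38 | -001-0,1-0110,10011-
  39 | 10011-  (sole → essential)
  43 | 101011  (sole → essential)
  45 | -01101  (sole → essential)
  50 | 110-10,1100-0
  54 | 1-0110,110-10
  57 | 11100-  (sole → essential)
  60 | -11-00  (sole → essential)
Essential prime implicants: -001-0, -01101, -11-00, 01-011, 01-10-, 0111-0, 10011-, 101011, 11100-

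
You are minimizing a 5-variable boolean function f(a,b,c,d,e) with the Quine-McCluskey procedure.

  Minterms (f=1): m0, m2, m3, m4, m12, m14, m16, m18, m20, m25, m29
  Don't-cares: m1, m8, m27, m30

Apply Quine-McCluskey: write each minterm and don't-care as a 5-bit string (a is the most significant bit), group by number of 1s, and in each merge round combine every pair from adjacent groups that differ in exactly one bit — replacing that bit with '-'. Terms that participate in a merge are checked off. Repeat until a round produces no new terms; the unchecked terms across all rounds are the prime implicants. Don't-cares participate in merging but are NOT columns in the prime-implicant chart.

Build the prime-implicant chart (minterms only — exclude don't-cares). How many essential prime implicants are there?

4

size-2^0 implicants → 00000(✓)  00001(✓)  00010(✓)  00011(✓)  00100(✓)  01000(✓)  01100(✓)  01110(✓)  10000(✓)  10010(✓)  10100(✓)  11001(✓)  11011(✓)  11101(✓)  11110(✓)
size-2^1 implicants → -0000(✓)  -0010(✓)  -0100(✓)  -1110  0-000(✓)  0-100(✓)  00-00(✓)  000-0(✓)  000-1(✓)  0000-(✓)  0001-(✓)  01-00(✓)  011-0  10-00(✓)  100-0(✓)  11-01  110-1
size-2^2 implicants → -0-00  -00-0  0--00  000--
Unchecked terms (primes): -0-00, -00-0, -1110, 0--00, 000--, 011-0, 11-01, 110-1
Minterm coverage:
  m0 ⊆ -0-00,-00-0,0--00,000--
  m2 ⊆ -00-0,000--
  m3 ⊆ 000-- [E]
  m4 ⊆ -0-00,0--00
  m12 ⊆ 0--00,011-0
  m14 ⊆ -1110,011-0
  m16 ⊆ -0-00,-00-0
  m18 ⊆ -00-0 [E]
  m20 ⊆ -0-00 [E]
  m25 ⊆ 11-01,110-1
  m29 ⊆ 11-01 [E]
E = {-0-00, -00-0, 000--, 11-01}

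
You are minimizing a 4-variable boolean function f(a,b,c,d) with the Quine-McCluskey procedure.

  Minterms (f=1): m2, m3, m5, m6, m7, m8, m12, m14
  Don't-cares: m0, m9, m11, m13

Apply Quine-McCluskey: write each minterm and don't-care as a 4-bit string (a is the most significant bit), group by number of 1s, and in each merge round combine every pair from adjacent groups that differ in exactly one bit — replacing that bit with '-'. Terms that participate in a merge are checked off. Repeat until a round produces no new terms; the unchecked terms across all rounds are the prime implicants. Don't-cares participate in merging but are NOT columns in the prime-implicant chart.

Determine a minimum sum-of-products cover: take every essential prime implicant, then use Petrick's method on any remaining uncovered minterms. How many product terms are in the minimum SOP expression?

4

size-2^0 implicants → 0000(✓)  0010(✓)  0011(✓)  0101(✓)  0110(✓)  0111(✓)  1000(✓)  1001(✓)  1011(✓)  1100(✓)  1101(✓)  1110(✓)
size-2^1 implicants → -000  -011  -101  -110  0-10(✓)  0-11(✓)  00-0  001-(✓)  01-1  011-(✓)  1-00(✓)  1-01(✓)  10-1  100-(✓)  11-0  110-(✓)
size-2^2 implicants → 0-1-  1-0-
Unchecked terms (primes): -000, -011, -101, -110, 0-1-, 00-0, 01-1, 1-0-, 10-1, 11-0
Minterm coverage:
  m2 ⊆ 0-1-,00-0
  m3 ⊆ -011,0-1-
  m5 ⊆ -101,01-1
  m6 ⊆ -110,0-1-
  m7 ⊆ 0-1-,01-1
  m8 ⊆ -000,1-0-
  m12 ⊆ 1-0-,11-0
  m14 ⊆ -110,11-0
(no essential prime implicants)
Petrick residual → -000, -101, 0-1-, 11-0
Cover = b'c'd' + bc'd + a'c + abd'  |cover|=4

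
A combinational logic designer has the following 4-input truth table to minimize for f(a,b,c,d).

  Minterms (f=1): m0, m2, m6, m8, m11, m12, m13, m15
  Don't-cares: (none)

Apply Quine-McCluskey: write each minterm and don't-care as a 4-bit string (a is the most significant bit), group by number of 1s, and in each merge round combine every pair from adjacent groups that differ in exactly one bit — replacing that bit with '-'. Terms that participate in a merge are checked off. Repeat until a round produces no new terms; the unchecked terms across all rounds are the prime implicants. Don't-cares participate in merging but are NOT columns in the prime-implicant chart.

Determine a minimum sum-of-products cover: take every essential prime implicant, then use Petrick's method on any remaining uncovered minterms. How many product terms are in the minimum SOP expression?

size-2^0 implicants → 0000(✓)  0010(✓)  0110(✓)  1000(✓)  1011(✓)  1100(✓)  1101(✓)  1111(✓)
size-2^1 implicants → -000  0-10  00-0  1-00  1-11  11-1  110-
Unchecked terms (primes): -000, 0-10, 00-0, 1-00, 1-11, 11-1, 110-
Minterm coverage:
  m0 ⊆ -000,00-0
  m2 ⊆ 0-10,00-0
  m6 ⊆ 0-10 [E]
  m8 ⊆ -000,1-00
  m11 ⊆ 1-11 [E]
  m12 ⊆ 1-00,110-
  m13 ⊆ 11-1,110-
  m15 ⊆ 1-11,11-1
E = {0-10, 1-11}
Petrick residual → -000, 110-
Cover = b'c'd' + a'cd' + acd + abc'  |cover|=4

4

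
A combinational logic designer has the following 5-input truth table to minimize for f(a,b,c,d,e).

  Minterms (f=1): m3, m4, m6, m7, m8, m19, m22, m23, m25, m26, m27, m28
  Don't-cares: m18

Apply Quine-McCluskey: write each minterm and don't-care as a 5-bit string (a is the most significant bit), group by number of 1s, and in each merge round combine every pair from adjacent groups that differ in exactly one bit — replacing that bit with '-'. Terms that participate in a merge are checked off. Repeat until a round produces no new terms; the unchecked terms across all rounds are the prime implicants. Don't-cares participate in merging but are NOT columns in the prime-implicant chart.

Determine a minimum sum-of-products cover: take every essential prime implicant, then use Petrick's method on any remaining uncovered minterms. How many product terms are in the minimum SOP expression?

Round 0: 00011✓ 00100✓ 00110✓ 00111✓ 01000 10010✓ 10011✓ 10110✓ 10111✓ 11001✓ 11010✓ 11011✓ 11100
Round 1: -0011✓ -0110✓ -0111✓ 00-11✓ 001-0 0011-✓ 1-010✓ 1-011✓ 10-10✓ 10-11✓ 1001-✓ 1011-✓ 110-1 1101-✓
Round 2: -0-11 -011- 1-01- 10-1-
PIs = {-0-11, -011-, 001-0, 01000, 1-01-, 10-1-, 110-1, 11100}
Coverage chart:
  m3: -0-11 ←essential
  m4: 001-0 ←essential
  m6: -011-,001-0
  m7: -0-11,-011-
  m8: 01000 ←essential
  m19: -0-11,1-01-,10-1-
  m22: -011-,10-1-
  m23: -0-11,-011-,10-1-
  m25: 110-1 ←essential
  m26: 1-01- ←essential
  m27: 1-01-,110-1
  m28: 11100 ←essential
Essential: -0-11, 001-0, 01000, 1-01-, 110-1, 11100
Petrick residual → -011-
Min cover (7 terms): b'de + b'cd + a'b'ce' + a'bc'd'e' + ac'd + abc'e + abcd'e'

7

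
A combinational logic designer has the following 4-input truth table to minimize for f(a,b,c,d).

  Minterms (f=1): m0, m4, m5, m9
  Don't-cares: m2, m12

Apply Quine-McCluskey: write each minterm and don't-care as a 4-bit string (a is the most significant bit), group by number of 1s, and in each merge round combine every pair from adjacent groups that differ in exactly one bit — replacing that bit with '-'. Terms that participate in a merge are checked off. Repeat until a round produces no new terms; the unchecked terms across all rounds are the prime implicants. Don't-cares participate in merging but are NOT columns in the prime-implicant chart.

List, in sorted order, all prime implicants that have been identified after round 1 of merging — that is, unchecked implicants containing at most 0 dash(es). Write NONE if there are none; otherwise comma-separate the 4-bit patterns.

1001

[col 0] 0000*, 0010*, 0100*, 0101*, 1001, 1100*
[col 1] -100, 0-00, 00-0, 010-
Prime implicants: -100, 0-00, 00-0, 010-, 1001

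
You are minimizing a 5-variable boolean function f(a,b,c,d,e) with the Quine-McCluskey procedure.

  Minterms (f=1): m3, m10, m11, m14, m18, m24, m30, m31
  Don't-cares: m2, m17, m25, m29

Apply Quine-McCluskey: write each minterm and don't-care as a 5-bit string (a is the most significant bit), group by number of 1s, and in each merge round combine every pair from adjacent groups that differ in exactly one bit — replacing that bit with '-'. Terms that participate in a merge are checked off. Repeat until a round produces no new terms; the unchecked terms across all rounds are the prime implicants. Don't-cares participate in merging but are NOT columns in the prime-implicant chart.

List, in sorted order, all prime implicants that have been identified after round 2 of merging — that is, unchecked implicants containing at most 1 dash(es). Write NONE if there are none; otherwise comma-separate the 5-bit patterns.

Round 0: 00010✓ 00011✓ 01010✓ 01011✓ 01110✓ 10001✓ 10010✓ 11000✓ 11001✓ 11101✓ 11110✓ 11111✓
Round 1: -0010 -1110 0-010✓ 0-011✓ 0001-✓ 01-10 0101-✓ 1-001 11-01 1100- 111-1 1111-
Round 2: 0-01-
PIs = {-0010, -1110, 0-01-, 01-10, 1-001, 11-01, 1100-, 111-1, 1111-}

-0010, -1110, 01-10, 1-001, 11-01, 1100-, 111-1, 1111-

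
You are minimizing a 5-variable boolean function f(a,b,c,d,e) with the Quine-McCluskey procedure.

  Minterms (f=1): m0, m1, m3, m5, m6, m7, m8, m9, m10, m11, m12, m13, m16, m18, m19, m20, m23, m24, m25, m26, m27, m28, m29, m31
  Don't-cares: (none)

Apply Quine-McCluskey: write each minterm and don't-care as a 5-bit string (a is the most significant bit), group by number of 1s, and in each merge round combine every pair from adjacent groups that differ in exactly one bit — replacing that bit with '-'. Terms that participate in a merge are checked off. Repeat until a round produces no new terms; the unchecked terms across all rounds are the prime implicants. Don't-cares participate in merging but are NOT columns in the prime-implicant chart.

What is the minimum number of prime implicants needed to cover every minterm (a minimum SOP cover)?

Round 0: 00000✓ 00001✓ 00011✓ 00101✓ 00110✓ 00111✓ 01000✓ 01001✓ 01010✓ 01011✓ 01100✓ 01101✓ 10000✓ 10010✓ 10011✓ 10100✓ 10111✓ 11000✓ 11001✓ 11010✓ 11011✓ 11100✓ 11101✓ 11111✓
Round 1: -0000✓ -0011✓ -0111✓ -1000✓ -1001✓ -1010✓ -1011✓ -1100✓ -1101✓ 0-000✓ 0-001✓ 0-011✓ 0-101✓ 00-01✓ 00-11✓ 000-1✓ 0000-✓ 001-1✓ 0011- 01-00✓ 01-01✓ 010-0✓ 010-1✓ 0100-✓ 0101-✓ 0110-✓ 1-000✓ 1-010✓ 1-011✓ 1-100✓ 1-111✓ 10-00✓ 10-11✓ 100-0✓ 1001-✓ 11-00✓ 11-01✓ 11-11✓ 110-0✓ 110-1✓ 1100-✓ 1101-✓ 111-1✓ 1110-✓
Round 2: --000 --011 -0-11 -1-00✓ -1-01✓ -10-0✓ -10-1✓ -100-✓ -101-✓ -110-✓ 0--01 0-0-1 0-00- 00--1 01-0-✓ 010--✓ 1--00 1--11 1-0-0 1-01- 11--1 11-0-✓ 110--✓
Round 3: -1-0- -10--
PIs = {--000, --011, -0-11, -1-0-, -10--, 0--01, 0-0-1, 0-00-, 00--1, 0011-, 1--00, 1--11, 1-0-0, 1-01-, 11--1}
Coverage chart:
  m0: --000,0-00-
  m1: 0--01,0-0-1,0-00-,00--1
  m3: --011,-0-11,0-0-1,00--1
  m5: 0--01,00--1
  m6: 0011- ←essential
  m7: -0-11,00--1,0011-
  m8: --000,-1-0-,-10--,0-00-
  m9: -1-0-,-10--,0--01,0-0-1,0-00-
  m10: -10-- ←essential
  m11: --011,-10--,0-0-1
  m12: -1-0- ←essential
  m13: -1-0-,0--01
  m16: --000,1--00,1-0-0
  m18: 1-0-0,1-01-
  m19: --011,-0-11,1--11,1-01-
  m20: 1--00 ←essential
  m23: -0-11,1--11
  m24: --000,-1-0-,-10--,1--00,1-0-0
  m25: -1-0-,-10--,11--1
  m26: -10--,1-0-0,1-01-
  m27: --011,-10--,1--11,1-01-,11--1
  m28: -1-0-,1--00
  m29: -1-0-,11--1
  m31: 1--11,11--1
Essential: -1-0-, -10--, 0011-, 1--00
Petrick residual → --000, 00--1, 1--11, 1-0-0
Min cover (8 terms): c'd'e' + bd' + bc' + a'b'e + a'b'cd + ad'e' + ade + ac'e'

8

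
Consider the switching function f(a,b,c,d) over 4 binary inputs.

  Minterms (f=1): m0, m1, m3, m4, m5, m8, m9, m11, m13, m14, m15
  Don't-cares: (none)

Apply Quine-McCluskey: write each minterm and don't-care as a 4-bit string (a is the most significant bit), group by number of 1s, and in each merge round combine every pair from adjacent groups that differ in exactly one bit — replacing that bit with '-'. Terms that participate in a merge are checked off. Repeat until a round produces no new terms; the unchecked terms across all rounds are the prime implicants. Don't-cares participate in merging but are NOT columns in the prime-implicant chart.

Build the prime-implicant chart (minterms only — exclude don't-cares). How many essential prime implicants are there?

Round 0: 0000✓ 0001✓ 0011✓ 0100✓ 0101✓ 1000✓ 1001✓ 1011✓ 1101✓ 1110✓ 1111✓
Round 1: -000✓ -001✓ -011✓ -101✓ 0-00✓ 0-01✓ 00-1✓ 000-✓ 010-✓ 1-01✓ 1-11✓ 10-1✓ 100-✓ 11-1✓ 111-
Round 2: --01 -0-1 -00- 0-0- 1--1
PIs = {--01, -0-1, -00-, 0-0-, 1--1, 111-}
Coverage chart:
  m0: -00-,0-0-
  m1: --01,-0-1,-00-,0-0-
  m3: -0-1 ←essential
  m4: 0-0- ←essential
  m5: --01,0-0-
  m8: -00- ←essential
  m9: --01,-0-1,-00-,1--1
  m11: -0-1,1--1
  m13: --01,1--1
  m14: 111- ←essential
  m15: 1--1,111-
Essential: -0-1, -00-, 0-0-, 111-

4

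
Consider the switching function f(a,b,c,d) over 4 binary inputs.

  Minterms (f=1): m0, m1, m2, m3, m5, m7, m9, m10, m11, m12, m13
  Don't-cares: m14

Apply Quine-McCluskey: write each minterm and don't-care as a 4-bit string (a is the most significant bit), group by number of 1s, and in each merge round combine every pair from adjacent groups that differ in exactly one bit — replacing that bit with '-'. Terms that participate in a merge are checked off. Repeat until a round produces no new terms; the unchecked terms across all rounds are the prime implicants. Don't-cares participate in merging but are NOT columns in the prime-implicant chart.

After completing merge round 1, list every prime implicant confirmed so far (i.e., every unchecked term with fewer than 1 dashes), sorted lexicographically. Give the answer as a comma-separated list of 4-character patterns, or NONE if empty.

NONE

size-2^0 implicants → 0000(✓)  0001(✓)  0010(✓)  0011(✓)  0101(✓)  0111(✓)  1001(✓)  1010(✓)  1011(✓)  1100(✓)  1101(✓)  1110(✓)
size-2^1 implicants → -001(✓)  -010(✓)  -011(✓)  -101(✓)  0-01(✓)  0-11(✓)  00-0(✓)  00-1(✓)  000-(✓)  001-(✓)  01-1(✓)  1-01(✓)  1-10  10-1(✓)  101-(✓)  11-0  110-
size-2^2 implicants → --01  -0-1  -01-  0--1  00--
Unchecked terms (primes): --01, -0-1, -01-, 0--1, 00--, 1-10, 11-0, 110-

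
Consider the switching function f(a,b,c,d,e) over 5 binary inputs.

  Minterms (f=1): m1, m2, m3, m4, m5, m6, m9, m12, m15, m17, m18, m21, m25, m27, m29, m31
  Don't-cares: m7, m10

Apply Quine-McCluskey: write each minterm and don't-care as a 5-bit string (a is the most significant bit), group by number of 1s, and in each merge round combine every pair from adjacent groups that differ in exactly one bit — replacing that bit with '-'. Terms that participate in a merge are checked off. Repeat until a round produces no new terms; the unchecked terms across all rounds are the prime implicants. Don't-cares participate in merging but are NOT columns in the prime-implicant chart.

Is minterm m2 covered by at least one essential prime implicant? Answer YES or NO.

YES

Round 0: 00001✓ 00010✓ 00011✓ 00100✓ 00101✓ 00110✓ 00111✓ 01001✓ 01010✓ 01100✓ 01111✓ 10001✓ 10010✓ 10101✓ 11001✓ 11011✓ 11101✓ 11111✓
Round 1: -0001✓ -0010 -0101✓ -1001✓ -1111 0-001✓ 0-010 0-100 0-111 00-01✓ 00-10✓ 00-11✓ 000-1✓ 0001-✓ 001-0✓ 001-1✓ 0010-✓ 0011-✓ 1-001✓ 1-101✓ 10-01✓ 11-01✓ 11-11✓ 110-1✓ 111-1✓
Round 2: --001 -0-01 00--1 00-1- 001-- 1--01 11--1
PIs = {--001, -0-01, -0010, -1111, 0-010, 0-100, 0-111, 00--1, 00-1-, 001--, 1--01, 11--1}
Coverage chart:
  m1: --001,-0-01,00--1
  m2: -0010,0-010,00-1-
  m3: 00--1,00-1-
  m4: 0-100,001--
  m5: -0-01,00--1,001--
  m6: 00-1-,001--
  m9: --001 ←essential
  m12: 0-100 ←essential
  m15: -1111,0-111
  m17: --001,-0-01,1--01
  m18: -0010 ←essential
  m21: -0-01,1--01
  m25: --001,1--01,11--1
  m27: 11--1 ←essential
  m29: 1--01,11--1
  m31: -1111,11--1
Essential: --001, -0010, 0-100, 11--1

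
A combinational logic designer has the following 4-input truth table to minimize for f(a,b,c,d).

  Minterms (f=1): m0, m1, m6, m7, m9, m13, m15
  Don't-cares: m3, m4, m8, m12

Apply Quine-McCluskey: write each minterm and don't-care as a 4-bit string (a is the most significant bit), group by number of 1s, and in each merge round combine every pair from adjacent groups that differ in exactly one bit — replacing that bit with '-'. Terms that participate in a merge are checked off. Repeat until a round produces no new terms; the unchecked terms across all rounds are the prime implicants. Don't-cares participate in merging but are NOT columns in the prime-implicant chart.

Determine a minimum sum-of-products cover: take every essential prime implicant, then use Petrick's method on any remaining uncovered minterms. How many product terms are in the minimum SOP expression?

[col 0] 0000*, 0001*, 0011*, 0100*, 0110*, 0111*, 1000*, 1001*, 1100*, 1101*, 1111*
[col 1] -000*, -001*, -100*, -111, 0-00*, 0-11, 00-1, 000-*, 01-0, 011-, 1-00*, 1-01*, 100-*, 11-1, 110-*
[col 2] --00, -00-, 1-0-
Prime implicants: --00, -00-, -111, 0-11, 00-1, 01-0, 011-, 1-0-, 11-1
PI chart (minterm → PIs covering it):
  0 | --00,-00-
  1 | -00-,00-1
  6 | 01-0,011-
  7 | -111,0-11,011-
  9 | -00-,1-0-
  13 | 1-0-,11-1
  15 | -111,11-1
(no essential prime implicants)
Petrick residual → -00-, 011-, 11-1
Minimum SOP uses 3 PIs: b'c' + a'bc + abd

3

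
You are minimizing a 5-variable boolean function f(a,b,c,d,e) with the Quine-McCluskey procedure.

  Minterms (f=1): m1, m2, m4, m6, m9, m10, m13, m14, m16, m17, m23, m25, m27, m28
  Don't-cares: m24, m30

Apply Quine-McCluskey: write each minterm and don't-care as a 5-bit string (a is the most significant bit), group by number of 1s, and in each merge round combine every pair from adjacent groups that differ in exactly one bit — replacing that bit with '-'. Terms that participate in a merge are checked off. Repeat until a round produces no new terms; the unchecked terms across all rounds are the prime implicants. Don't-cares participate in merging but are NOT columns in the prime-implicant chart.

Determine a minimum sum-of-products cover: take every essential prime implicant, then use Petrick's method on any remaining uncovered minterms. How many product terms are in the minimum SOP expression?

size-2^0 implicants → 00001(✓)  00010(✓)  00100(✓)  00110(✓)  01001(✓)  01010(✓)  01101(✓)  01110(✓)  10000(✓)  10001(✓)  10111  11000(✓)  11001(✓)  11011(✓)  11100(✓)  11110(✓)
size-2^1 implicants → -0001(✓)  -1001(✓)  -1110  0-001(✓)  0-010(✓)  0-110(✓)  00-10(✓)  001-0  01-01  01-10(✓)  1-000(✓)  1-001(✓)  1000-(✓)  11-00  110-1  1100-(✓)  111-0
size-2^2 implicants → --001  0--10  1-00-
Unchecked terms (primes): --001, -1110, 0--10, 001-0, 01-01, 1-00-, 10111, 11-00, 110-1, 111-0
Minterm coverage:
  m1 ⊆ --001 [E]
  m2 ⊆ 0--10 [E]
  m4 ⊆ 001-0 [E]
  m6 ⊆ 0--10,001-0
  m9 ⊆ --001,01-01
  m10 ⊆ 0--10 [E]
  m13 ⊆ 01-01 [E]
  m14 ⊆ -1110,0--10
  m16 ⊆ 1-00- [E]
  m17 ⊆ --001,1-00-
  m23 ⊆ 10111 [E]
  m25 ⊆ --001,1-00-,110-1
  m27 ⊆ 110-1 [E]
  m28 ⊆ 11-00,111-0
E = {--001, 0--10, 001-0, 01-01, 1-00-, 10111, 110-1}
Petrick residual → 11-00
Cover = c'd'e + a'de' + a'b'ce' + a'bd'e + ac'd' + ab'cde + abd'e' + abc'e  |cover|=8

8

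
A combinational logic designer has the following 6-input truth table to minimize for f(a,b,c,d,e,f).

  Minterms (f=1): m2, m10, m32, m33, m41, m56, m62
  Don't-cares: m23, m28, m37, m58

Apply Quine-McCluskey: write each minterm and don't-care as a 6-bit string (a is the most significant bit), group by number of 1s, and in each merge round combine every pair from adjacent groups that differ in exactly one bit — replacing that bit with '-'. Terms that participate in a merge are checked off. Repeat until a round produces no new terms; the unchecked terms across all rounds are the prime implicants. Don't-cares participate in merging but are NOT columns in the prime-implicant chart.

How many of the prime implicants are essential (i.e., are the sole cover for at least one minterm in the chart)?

size-2^0 implicants → 000010(✓)  001010(✓)  010111  011100  100000(✓)  100001(✓)  100101(✓)  101001(✓)  111000(✓)  111010(✓)  111110(✓)
size-2^1 implicants → 00-010  10-001  100-01  10000-  111-10  1110-0
Unchecked terms (primes): 00-010, 010111, 011100, 10-001, 100-01, 10000-, 111-10, 1110-0
Minterm coverage:
  m2 ⊆ 00-010 [E]
  m10 ⊆ 00-010 [E]
  m32 ⊆ 10000- [E]
  m33 ⊆ 10-001,100-01,10000-
  m41 ⊆ 10-001 [E]
  m56 ⊆ 1110-0 [E]
  m62 ⊆ 111-10 [E]
E = {00-010, 10-001, 10000-, 111-10, 1110-0}

5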